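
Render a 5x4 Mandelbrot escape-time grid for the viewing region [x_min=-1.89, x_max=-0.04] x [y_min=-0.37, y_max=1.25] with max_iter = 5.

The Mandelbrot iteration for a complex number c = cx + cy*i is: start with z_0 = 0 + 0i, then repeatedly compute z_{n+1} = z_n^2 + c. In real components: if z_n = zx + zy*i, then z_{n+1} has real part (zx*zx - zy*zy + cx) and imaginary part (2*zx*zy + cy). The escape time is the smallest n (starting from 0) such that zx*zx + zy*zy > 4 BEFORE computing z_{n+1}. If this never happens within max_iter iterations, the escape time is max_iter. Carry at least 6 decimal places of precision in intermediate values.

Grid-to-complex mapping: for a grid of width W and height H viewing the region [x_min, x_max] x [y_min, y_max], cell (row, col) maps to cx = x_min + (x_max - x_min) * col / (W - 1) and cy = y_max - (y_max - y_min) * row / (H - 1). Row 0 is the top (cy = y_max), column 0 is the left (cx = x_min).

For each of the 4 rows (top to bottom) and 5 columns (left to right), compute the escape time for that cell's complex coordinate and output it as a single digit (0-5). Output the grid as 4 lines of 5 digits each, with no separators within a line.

(row=0, col=0): c = -1.8900 + 1.2500i → escape time 1
(row=0, col=1): c = -1.4275 + 1.2500i → escape time 2
(row=0, col=2): c = -0.9650 + 1.2500i → escape time 3
(row=0, col=3): c = -0.5025 + 1.2500i → escape time 3
(row=0, col=4): c = -0.0400 + 1.2500i → escape time 3
(row=1, col=0): c = -1.8900 + 0.7100i → escape time 1
(row=1, col=1): c = -1.4275 + 0.7100i → escape time 3
(row=1, col=2): c = -0.9650 + 0.7100i → escape time 4
(row=1, col=3): c = -0.5025 + 0.7100i → escape time 5
(row=1, col=4): c = -0.0400 + 0.7100i → escape time 5
(row=2, col=0): c = -1.8900 + 0.1700i → escape time 4
(row=2, col=1): c = -1.4275 + 0.1700i → escape time 5
(row=2, col=2): c = -0.9650 + 0.1700i → escape time 5
(row=2, col=3): c = -0.5025 + 0.1700i → escape time 5
(row=2, col=4): c = -0.0400 + 0.1700i → escape time 5
(row=3, col=0): c = -1.8900 + -0.3700i → escape time 3
(row=3, col=1): c = -1.4275 + -0.3700i → escape time 5
(row=3, col=2): c = -0.9650 + -0.3700i → escape time 5
(row=3, col=3): c = -0.5025 + -0.3700i → escape time 5
(row=3, col=4): c = -0.0400 + -0.3700i → escape time 5

Answer: 12333
13455
45555
35555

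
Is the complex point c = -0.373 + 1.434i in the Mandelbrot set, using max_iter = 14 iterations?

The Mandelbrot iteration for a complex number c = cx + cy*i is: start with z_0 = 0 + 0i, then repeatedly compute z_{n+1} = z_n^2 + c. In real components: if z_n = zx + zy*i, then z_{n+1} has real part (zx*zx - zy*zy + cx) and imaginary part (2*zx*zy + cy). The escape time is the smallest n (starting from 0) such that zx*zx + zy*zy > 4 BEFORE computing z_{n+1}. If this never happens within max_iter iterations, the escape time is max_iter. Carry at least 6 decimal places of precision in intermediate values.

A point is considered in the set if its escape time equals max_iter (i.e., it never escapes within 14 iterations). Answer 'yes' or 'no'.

Answer: no

Derivation:
z_0 = 0 + 0i, c = -0.3730 + 1.4340i
Iter 1: z = -0.3730 + 1.4340i, |z|^2 = 2.1955
Iter 2: z = -2.2902 + 0.3642i, |z|^2 = 5.3778
Escaped at iteration 2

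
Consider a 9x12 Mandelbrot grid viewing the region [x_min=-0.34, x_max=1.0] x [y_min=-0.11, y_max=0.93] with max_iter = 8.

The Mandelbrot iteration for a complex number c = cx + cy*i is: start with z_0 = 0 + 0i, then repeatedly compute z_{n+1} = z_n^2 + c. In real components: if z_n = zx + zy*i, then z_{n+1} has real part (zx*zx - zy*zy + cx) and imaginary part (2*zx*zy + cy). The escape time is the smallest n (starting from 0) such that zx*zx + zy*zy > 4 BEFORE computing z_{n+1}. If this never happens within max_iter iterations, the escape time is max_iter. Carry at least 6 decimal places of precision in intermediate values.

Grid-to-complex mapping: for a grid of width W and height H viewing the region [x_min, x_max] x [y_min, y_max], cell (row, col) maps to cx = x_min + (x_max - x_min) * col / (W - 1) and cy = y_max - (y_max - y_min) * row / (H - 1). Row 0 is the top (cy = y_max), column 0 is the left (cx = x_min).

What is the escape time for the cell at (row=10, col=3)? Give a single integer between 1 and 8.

Answer: 8

Derivation:
z_0 = 0 + 0i, c = 0.1625 + -0.0155i
Iter 1: z = 0.1625 + -0.0155i, |z|^2 = 0.0266
Iter 2: z = 0.1887 + -0.0205i, |z|^2 = 0.0360
Iter 3: z = 0.1977 + -0.0232i, |z|^2 = 0.0396
Iter 4: z = 0.2010 + -0.0246i, |z|^2 = 0.0410
Iter 5: z = 0.2023 + -0.0254i, |z|^2 = 0.0416
Iter 6: z = 0.2028 + -0.0257i, |z|^2 = 0.0418
Iter 7: z = 0.2030 + -0.0259i, |z|^2 = 0.0419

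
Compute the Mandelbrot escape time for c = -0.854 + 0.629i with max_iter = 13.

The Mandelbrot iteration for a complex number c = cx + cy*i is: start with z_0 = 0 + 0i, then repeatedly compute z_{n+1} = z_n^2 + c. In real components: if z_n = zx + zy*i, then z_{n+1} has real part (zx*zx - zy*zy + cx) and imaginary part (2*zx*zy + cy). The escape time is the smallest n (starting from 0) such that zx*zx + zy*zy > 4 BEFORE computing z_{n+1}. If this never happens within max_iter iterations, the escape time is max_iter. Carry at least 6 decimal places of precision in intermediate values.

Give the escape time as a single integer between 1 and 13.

Answer: 5

Derivation:
z_0 = 0 + 0i, c = -0.8540 + 0.6290i
Iter 1: z = -0.8540 + 0.6290i, |z|^2 = 1.1250
Iter 2: z = -0.5203 + -0.4453i, |z|^2 = 0.4691
Iter 3: z = -0.7816 + 1.0924i, |z|^2 = 1.8043
Iter 4: z = -1.4365 + -1.0787i, |z|^2 = 3.2272
Iter 5: z = 0.0462 + 3.7281i, |z|^2 = 13.9006
Escaped at iteration 5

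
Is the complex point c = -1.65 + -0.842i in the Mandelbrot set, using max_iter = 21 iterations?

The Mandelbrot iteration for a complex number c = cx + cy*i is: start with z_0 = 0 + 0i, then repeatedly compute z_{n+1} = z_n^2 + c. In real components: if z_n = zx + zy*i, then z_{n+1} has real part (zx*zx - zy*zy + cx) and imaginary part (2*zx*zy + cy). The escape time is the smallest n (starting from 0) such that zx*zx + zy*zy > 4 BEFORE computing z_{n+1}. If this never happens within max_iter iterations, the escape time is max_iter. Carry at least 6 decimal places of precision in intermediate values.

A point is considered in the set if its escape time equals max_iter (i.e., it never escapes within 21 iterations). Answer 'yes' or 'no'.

z_0 = 0 + 0i, c = -1.6500 + -0.8420i
Iter 1: z = -1.6500 + -0.8420i, |z|^2 = 3.4315
Iter 2: z = 0.3635 + 1.9366i, |z|^2 = 3.8826
Iter 3: z = -5.2683 + 0.5660i, |z|^2 = 28.0750
Escaped at iteration 3

Answer: no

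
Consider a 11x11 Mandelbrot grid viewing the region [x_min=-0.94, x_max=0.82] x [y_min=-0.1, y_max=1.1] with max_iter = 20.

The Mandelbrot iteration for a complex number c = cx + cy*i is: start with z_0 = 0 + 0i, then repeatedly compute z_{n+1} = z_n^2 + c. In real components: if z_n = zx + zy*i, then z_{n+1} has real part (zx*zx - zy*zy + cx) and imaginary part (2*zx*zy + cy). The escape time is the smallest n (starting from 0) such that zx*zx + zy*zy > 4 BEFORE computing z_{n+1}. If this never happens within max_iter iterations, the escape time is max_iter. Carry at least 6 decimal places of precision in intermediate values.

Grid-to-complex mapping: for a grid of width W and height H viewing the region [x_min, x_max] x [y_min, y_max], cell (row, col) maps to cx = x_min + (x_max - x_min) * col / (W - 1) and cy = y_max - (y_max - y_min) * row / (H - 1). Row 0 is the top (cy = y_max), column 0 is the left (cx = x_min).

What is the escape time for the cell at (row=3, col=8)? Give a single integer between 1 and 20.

z_0 = 0 + 0i, c = 0.4680 + 0.7400i
Iter 1: z = 0.4680 + 0.7400i, |z|^2 = 0.7666
Iter 2: z = 0.1394 + 1.4326i, |z|^2 = 2.0719
Iter 3: z = -1.5650 + 1.1395i, |z|^2 = 3.7477
Iter 4: z = 1.6188 + -2.8266i, |z|^2 = 10.6106
Escaped at iteration 4

Answer: 4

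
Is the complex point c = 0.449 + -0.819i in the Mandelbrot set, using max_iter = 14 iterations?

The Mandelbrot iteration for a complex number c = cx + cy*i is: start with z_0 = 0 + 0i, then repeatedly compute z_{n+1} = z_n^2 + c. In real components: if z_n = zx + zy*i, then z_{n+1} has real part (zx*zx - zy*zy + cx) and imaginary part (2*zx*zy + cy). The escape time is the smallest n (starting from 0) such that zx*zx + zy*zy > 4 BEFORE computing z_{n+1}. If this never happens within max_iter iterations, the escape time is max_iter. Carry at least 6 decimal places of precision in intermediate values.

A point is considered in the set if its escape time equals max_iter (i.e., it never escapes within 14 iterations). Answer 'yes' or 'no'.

z_0 = 0 + 0i, c = 0.4490 + -0.8190i
Iter 1: z = 0.4490 + -0.8190i, |z|^2 = 0.8724
Iter 2: z = -0.0202 + -1.5545i, |z|^2 = 2.4168
Iter 3: z = -1.9669 + -0.7563i, |z|^2 = 4.4409
Escaped at iteration 3

Answer: no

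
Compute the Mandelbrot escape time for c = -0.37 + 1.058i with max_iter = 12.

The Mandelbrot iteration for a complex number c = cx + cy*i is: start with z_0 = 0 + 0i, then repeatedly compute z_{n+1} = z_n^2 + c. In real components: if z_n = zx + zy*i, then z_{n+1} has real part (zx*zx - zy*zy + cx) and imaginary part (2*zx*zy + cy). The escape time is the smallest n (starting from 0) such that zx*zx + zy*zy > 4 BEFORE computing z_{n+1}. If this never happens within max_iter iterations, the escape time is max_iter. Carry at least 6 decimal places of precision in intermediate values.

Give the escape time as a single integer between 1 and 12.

z_0 = 0 + 0i, c = -0.3700 + 1.0580i
Iter 1: z = -0.3700 + 1.0580i, |z|^2 = 1.2563
Iter 2: z = -1.3525 + 0.2751i, |z|^2 = 1.9048
Iter 3: z = 1.3835 + 0.3139i, |z|^2 = 2.0126
Iter 4: z = 1.4455 + 1.9266i, |z|^2 = 5.8014
Escaped at iteration 4

Answer: 4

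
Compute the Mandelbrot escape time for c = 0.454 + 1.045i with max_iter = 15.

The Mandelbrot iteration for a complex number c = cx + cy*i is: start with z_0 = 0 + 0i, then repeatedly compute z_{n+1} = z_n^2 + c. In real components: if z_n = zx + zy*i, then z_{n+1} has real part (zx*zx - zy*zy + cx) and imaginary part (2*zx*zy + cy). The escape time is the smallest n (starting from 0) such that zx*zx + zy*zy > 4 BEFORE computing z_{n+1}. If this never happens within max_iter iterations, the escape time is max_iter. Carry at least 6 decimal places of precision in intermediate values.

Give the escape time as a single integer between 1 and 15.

z_0 = 0 + 0i, c = 0.4540 + 1.0450i
Iter 1: z = 0.4540 + 1.0450i, |z|^2 = 1.2981
Iter 2: z = -0.4319 + 1.9939i, |z|^2 = 4.1620
Escaped at iteration 2

Answer: 2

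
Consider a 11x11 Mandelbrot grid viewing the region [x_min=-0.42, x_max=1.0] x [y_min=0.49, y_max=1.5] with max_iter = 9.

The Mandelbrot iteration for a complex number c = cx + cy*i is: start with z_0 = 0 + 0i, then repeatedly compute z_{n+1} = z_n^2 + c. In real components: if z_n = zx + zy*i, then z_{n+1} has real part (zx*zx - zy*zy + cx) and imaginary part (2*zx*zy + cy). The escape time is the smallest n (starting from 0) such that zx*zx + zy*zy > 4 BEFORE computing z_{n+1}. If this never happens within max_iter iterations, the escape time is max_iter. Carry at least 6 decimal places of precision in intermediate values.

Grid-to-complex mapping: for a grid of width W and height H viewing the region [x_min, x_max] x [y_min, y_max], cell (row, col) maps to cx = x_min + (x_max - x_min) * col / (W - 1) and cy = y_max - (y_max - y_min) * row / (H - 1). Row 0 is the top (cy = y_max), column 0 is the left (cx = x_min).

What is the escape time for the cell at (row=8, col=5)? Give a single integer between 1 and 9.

Answer: 6

Derivation:
z_0 = 0 + 0i, c = 0.2900 + 0.6920i
Iter 1: z = 0.2900 + 0.6920i, |z|^2 = 0.5630
Iter 2: z = -0.1048 + 1.0934i, |z|^2 = 1.2064
Iter 3: z = -0.8945 + 0.4629i, |z|^2 = 1.0143
Iter 4: z = 0.8758 + -0.1361i, |z|^2 = 0.7855
Iter 5: z = 1.0385 + 0.4536i, |z|^2 = 1.2841
Iter 6: z = 1.1626 + 1.6341i, |z|^2 = 4.0219
Escaped at iteration 6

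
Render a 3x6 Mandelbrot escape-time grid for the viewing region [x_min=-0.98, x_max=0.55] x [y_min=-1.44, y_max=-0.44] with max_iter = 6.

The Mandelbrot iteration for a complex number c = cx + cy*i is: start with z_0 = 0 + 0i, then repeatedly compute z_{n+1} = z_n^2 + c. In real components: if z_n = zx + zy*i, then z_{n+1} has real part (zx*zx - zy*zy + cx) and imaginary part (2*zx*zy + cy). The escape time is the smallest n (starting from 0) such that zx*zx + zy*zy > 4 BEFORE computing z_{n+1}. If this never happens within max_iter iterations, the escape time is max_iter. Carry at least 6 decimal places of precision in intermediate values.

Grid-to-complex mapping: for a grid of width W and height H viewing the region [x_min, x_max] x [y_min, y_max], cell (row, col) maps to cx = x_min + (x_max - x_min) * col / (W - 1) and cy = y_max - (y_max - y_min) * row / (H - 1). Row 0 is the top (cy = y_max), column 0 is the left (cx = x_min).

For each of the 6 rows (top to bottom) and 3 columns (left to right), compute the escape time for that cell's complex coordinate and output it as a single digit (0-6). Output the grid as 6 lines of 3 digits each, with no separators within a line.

Answer: 664
463
363
362
332
222

Derivation:
(row=0, col=0): c = -0.9800 + -0.4400i → escape time 6
(row=0, col=1): c = -0.2150 + -0.4400i → escape time 6
(row=0, col=2): c = 0.5500 + -0.4400i → escape time 4
(row=1, col=0): c = -0.9800 + -0.6400i → escape time 4
(row=1, col=1): c = -0.2150 + -0.6400i → escape time 6
(row=1, col=2): c = 0.5500 + -0.6400i → escape time 3
(row=2, col=0): c = -0.9800 + -0.8400i → escape time 3
(row=2, col=1): c = -0.2150 + -0.8400i → escape time 6
(row=2, col=2): c = 0.5500 + -0.8400i → escape time 3
(row=3, col=0): c = -0.9800 + -1.0400i → escape time 3
(row=3, col=1): c = -0.2150 + -1.0400i → escape time 6
(row=3, col=2): c = 0.5500 + -1.0400i → escape time 2
(row=4, col=0): c = -0.9800 + -1.2400i → escape time 3
(row=4, col=1): c = -0.2150 + -1.2400i → escape time 3
(row=4, col=2): c = 0.5500 + -1.2400i → escape time 2
(row=5, col=0): c = -0.9800 + -1.4400i → escape time 2
(row=5, col=1): c = -0.2150 + -1.4400i → escape time 2
(row=5, col=2): c = 0.5500 + -1.4400i → escape time 2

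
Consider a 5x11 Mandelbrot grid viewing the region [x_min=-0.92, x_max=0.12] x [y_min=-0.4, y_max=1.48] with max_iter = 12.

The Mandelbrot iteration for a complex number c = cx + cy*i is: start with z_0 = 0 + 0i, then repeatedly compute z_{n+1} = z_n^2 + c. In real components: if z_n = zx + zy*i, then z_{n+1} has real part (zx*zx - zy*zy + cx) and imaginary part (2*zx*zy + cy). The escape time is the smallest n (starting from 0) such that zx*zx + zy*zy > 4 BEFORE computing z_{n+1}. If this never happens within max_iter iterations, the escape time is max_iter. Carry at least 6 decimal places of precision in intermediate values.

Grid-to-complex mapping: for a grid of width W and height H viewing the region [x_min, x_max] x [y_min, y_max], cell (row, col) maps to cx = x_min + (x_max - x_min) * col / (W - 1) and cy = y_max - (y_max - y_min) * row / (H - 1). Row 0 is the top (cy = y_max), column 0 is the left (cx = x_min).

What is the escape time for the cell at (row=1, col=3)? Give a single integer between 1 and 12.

Answer: 2

Derivation:
z_0 = 0 + 0i, c = -0.1400 + 1.2920i
Iter 1: z = -0.1400 + 1.2920i, |z|^2 = 1.6889
Iter 2: z = -1.7897 + 0.9302i, |z|^2 = 4.0682
Escaped at iteration 2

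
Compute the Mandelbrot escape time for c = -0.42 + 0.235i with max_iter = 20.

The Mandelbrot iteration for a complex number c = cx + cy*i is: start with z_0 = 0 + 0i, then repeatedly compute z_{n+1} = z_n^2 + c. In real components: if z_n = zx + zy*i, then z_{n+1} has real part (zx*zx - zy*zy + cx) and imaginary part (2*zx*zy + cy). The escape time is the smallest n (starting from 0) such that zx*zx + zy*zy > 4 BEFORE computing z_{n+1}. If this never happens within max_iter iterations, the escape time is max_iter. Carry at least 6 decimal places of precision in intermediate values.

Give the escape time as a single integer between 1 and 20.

z_0 = 0 + 0i, c = -0.4200 + 0.2350i
Iter 1: z = -0.4200 + 0.2350i, |z|^2 = 0.2316
Iter 2: z = -0.2988 + 0.0376i, |z|^2 = 0.0907
Iter 3: z = -0.3321 + 0.2125i, |z|^2 = 0.1555
Iter 4: z = -0.3549 + 0.0938i, |z|^2 = 0.1347
Iter 5: z = -0.3029 + 0.1684i, |z|^2 = 0.1201
Iter 6: z = -0.3566 + 0.1330i, |z|^2 = 0.1449
Iter 7: z = -0.3105 + 0.1401i, |z|^2 = 0.1161
Iter 8: z = -0.3432 + 0.1480i, |z|^2 = 0.1397
Iter 9: z = -0.3241 + 0.1334i, |z|^2 = 0.1228
Iter 10: z = -0.3328 + 0.1485i, |z|^2 = 0.1328
Iter 11: z = -0.3313 + 0.1362i, |z|^2 = 0.1283
Iter 12: z = -0.3288 + 0.1448i, |z|^2 = 0.1290
Iter 13: z = -0.3329 + 0.1398i, |z|^2 = 0.1304
Iter 14: z = -0.3287 + 0.1419i, |z|^2 = 0.1282
Iter 15: z = -0.3321 + 0.1417i, |z|^2 = 0.1303
Iter 16: z = -0.3298 + 0.1409i, |z|^2 = 0.1286
Iter 17: z = -0.3311 + 0.1421i, |z|^2 = 0.1298
Iter 18: z = -0.3306 + 0.1409i, |z|^2 = 0.1291
Iter 19: z = -0.3306 + 0.1418i, |z|^2 = 0.1294

Answer: 20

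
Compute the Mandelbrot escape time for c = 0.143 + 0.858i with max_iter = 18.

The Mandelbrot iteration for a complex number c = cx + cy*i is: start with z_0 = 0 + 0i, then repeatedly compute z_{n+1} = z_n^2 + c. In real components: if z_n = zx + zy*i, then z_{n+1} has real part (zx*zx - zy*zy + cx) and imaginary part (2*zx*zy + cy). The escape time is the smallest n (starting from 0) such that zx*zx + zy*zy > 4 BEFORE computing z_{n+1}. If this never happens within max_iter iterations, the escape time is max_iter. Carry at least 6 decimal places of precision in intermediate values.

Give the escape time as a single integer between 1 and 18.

z_0 = 0 + 0i, c = 0.1430 + 0.8580i
Iter 1: z = 0.1430 + 0.8580i, |z|^2 = 0.7566
Iter 2: z = -0.5727 + 1.1034i, |z|^2 = 1.5455
Iter 3: z = -0.7465 + -0.4059i, |z|^2 = 0.7219
Iter 4: z = 0.5355 + 1.4639i, |z|^2 = 2.4298
Iter 5: z = -1.7133 + 2.4258i, |z|^2 = 8.8199
Escaped at iteration 5

Answer: 5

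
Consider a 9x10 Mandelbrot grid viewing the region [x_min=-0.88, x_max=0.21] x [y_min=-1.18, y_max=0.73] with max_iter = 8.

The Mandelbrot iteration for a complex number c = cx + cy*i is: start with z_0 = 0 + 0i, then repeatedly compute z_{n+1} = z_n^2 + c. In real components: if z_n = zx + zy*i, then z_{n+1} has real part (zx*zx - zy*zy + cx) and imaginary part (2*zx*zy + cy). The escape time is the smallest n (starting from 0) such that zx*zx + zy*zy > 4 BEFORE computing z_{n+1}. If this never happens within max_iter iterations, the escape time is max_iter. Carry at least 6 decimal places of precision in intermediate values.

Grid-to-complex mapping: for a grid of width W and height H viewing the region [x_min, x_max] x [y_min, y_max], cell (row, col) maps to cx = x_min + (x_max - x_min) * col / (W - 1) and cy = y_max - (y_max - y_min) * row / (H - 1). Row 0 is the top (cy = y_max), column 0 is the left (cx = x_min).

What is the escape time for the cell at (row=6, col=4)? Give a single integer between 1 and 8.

Answer: 8

Derivation:
z_0 = 0 + 0i, c = -0.3350 + -0.5433i
Iter 1: z = -0.3350 + -0.5433i, |z|^2 = 0.4074
Iter 2: z = -0.5180 + -0.1793i, |z|^2 = 0.3005
Iter 3: z = -0.0988 + -0.3576i, |z|^2 = 0.1376
Iter 4: z = -0.4531 + -0.4726i, |z|^2 = 0.4287
Iter 5: z = -0.3531 + -0.1150i, |z|^2 = 0.1379
Iter 6: z = -0.2236 + -0.4621i, |z|^2 = 0.2635
Iter 7: z = -0.4986 + -0.3367i, |z|^2 = 0.3620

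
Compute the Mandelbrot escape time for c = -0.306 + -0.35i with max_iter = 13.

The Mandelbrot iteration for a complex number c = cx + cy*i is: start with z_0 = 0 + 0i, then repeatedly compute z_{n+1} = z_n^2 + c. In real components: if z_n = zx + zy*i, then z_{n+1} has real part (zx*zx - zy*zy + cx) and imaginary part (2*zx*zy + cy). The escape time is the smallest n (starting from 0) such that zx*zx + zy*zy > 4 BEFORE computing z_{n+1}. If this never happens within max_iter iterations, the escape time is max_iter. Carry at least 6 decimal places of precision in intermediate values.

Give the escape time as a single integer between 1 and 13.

z_0 = 0 + 0i, c = -0.3060 + -0.3500i
Iter 1: z = -0.3060 + -0.3500i, |z|^2 = 0.2161
Iter 2: z = -0.3349 + -0.1358i, |z|^2 = 0.1306
Iter 3: z = -0.2123 + -0.2591i, |z|^2 = 0.1122
Iter 4: z = -0.3280 + -0.2400i, |z|^2 = 0.1652
Iter 5: z = -0.2560 + -0.1925i, |z|^2 = 0.1026
Iter 6: z = -0.2775 + -0.2514i, |z|^2 = 0.1402
Iter 7: z = -0.2922 + -0.2104i, |z|^2 = 0.1297
Iter 8: z = -0.2649 + -0.2270i, |z|^2 = 0.1217
Iter 9: z = -0.2874 + -0.2297i, |z|^2 = 0.1353
Iter 10: z = -0.2762 + -0.2180i, |z|^2 = 0.1238
Iter 11: z = -0.2772 + -0.2296i, |z|^2 = 0.1296
Iter 12: z = -0.2819 + -0.2227i, |z|^2 = 0.1290

Answer: 13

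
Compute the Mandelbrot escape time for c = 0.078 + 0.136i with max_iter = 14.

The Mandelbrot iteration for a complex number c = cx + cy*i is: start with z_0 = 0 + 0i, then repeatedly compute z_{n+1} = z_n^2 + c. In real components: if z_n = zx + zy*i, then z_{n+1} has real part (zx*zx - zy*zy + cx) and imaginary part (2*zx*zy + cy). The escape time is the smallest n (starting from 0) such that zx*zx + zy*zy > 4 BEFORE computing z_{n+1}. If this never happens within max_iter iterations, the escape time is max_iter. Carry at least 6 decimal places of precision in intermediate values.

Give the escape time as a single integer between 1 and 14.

Answer: 14

Derivation:
z_0 = 0 + 0i, c = 0.0780 + 0.1360i
Iter 1: z = 0.0780 + 0.1360i, |z|^2 = 0.0246
Iter 2: z = 0.0656 + 0.1572i, |z|^2 = 0.0290
Iter 3: z = 0.0576 + 0.1566i, |z|^2 = 0.0278
Iter 4: z = 0.0568 + 0.1540i, |z|^2 = 0.0270
Iter 5: z = 0.0575 + 0.1535i, |z|^2 = 0.0269
Iter 6: z = 0.0577 + 0.1537i, |z|^2 = 0.0269
Iter 7: z = 0.0577 + 0.1537i, |z|^2 = 0.0270
Iter 8: z = 0.0577 + 0.1538i, |z|^2 = 0.0270
Iter 9: z = 0.0577 + 0.1537i, |z|^2 = 0.0270
Iter 10: z = 0.0577 + 0.1537i, |z|^2 = 0.0270
Iter 11: z = 0.0577 + 0.1537i, |z|^2 = 0.0270
Iter 12: z = 0.0577 + 0.1537i, |z|^2 = 0.0270
Iter 13: z = 0.0577 + 0.1537i, |z|^2 = 0.0270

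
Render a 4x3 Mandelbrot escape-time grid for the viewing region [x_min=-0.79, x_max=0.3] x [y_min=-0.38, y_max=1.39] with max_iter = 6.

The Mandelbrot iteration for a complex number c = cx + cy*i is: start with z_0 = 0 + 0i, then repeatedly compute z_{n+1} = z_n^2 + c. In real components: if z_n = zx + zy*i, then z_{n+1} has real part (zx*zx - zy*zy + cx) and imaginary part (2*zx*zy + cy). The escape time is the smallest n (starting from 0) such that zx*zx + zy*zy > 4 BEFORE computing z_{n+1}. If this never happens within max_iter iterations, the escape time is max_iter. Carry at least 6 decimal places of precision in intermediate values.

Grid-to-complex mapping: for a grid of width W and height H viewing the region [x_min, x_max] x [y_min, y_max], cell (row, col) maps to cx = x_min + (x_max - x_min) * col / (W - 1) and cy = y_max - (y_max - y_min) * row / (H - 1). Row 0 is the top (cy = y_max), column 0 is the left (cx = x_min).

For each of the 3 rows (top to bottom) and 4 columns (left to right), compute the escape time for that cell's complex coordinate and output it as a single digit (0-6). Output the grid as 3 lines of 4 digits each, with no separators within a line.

(row=0, col=0): c = -0.7900 + 1.3900i → escape time 2
(row=0, col=1): c = -0.4267 + 1.3900i → escape time 2
(row=0, col=2): c = -0.0633 + 1.3900i → escape time 2
(row=0, col=3): c = 0.3000 + 1.3900i → escape time 2
(row=1, col=0): c = -0.7900 + 0.5050i → escape time 6
(row=1, col=1): c = -0.4267 + 0.5050i → escape time 6
(row=1, col=2): c = -0.0633 + 0.5050i → escape time 6
(row=1, col=3): c = 0.3000 + 0.5050i → escape time 6
(row=2, col=0): c = -0.7900 + -0.3800i → escape time 6
(row=2, col=1): c = -0.4267 + -0.3800i → escape time 6
(row=2, col=2): c = -0.0633 + -0.3800i → escape time 6
(row=2, col=3): c = 0.3000 + -0.3800i → escape time 6

Answer: 2222
6666
6666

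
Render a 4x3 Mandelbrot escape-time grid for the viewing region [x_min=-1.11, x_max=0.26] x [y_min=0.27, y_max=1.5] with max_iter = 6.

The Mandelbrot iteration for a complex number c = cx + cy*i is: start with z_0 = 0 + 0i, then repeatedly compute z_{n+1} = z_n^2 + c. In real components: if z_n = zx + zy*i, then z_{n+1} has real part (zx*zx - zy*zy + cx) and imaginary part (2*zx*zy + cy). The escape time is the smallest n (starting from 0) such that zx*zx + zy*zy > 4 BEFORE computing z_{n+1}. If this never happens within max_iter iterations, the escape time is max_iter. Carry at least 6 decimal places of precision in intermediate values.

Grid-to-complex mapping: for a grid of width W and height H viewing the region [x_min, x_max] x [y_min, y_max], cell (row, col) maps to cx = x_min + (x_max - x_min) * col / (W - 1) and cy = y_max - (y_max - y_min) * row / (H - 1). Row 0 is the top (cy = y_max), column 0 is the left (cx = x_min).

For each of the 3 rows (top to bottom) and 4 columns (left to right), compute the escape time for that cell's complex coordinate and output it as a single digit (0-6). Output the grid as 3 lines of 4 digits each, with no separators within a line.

Answer: 2222
3464
6666

Derivation:
(row=0, col=0): c = -1.1100 + 1.5000i → escape time 2
(row=0, col=1): c = -0.6533 + 1.5000i → escape time 2
(row=0, col=2): c = -0.1967 + 1.5000i → escape time 2
(row=0, col=3): c = 0.2600 + 1.5000i → escape time 2
(row=1, col=0): c = -1.1100 + 0.8850i → escape time 3
(row=1, col=1): c = -0.6533 + 0.8850i → escape time 4
(row=1, col=2): c = -0.1967 + 0.8850i → escape time 6
(row=1, col=3): c = 0.2600 + 0.8850i → escape time 4
(row=2, col=0): c = -1.1100 + 0.2700i → escape time 6
(row=2, col=1): c = -0.6533 + 0.2700i → escape time 6
(row=2, col=2): c = -0.1967 + 0.2700i → escape time 6
(row=2, col=3): c = 0.2600 + 0.2700i → escape time 6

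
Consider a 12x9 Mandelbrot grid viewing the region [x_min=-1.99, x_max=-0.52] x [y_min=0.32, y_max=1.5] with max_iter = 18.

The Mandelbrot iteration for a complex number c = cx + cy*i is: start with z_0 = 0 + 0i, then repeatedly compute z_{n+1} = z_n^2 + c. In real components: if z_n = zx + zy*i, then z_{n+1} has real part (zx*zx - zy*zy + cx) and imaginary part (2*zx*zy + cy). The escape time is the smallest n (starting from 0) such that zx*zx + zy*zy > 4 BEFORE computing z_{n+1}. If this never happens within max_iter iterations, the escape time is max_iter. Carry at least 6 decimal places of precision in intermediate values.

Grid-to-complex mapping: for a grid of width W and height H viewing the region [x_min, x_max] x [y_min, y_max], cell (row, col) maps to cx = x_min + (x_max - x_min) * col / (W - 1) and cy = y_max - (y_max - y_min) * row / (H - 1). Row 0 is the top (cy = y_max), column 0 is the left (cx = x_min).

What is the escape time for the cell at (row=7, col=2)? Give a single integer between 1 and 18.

Answer: 3

Derivation:
z_0 = 0 + 0i, c = -1.7227 + 0.4675i
Iter 1: z = -1.7227 + 0.4675i, |z|^2 = 3.1863
Iter 2: z = 1.0265 + -1.1433i, |z|^2 = 2.3607
Iter 3: z = -1.9760 + -1.8796i, |z|^2 = 7.4376
Escaped at iteration 3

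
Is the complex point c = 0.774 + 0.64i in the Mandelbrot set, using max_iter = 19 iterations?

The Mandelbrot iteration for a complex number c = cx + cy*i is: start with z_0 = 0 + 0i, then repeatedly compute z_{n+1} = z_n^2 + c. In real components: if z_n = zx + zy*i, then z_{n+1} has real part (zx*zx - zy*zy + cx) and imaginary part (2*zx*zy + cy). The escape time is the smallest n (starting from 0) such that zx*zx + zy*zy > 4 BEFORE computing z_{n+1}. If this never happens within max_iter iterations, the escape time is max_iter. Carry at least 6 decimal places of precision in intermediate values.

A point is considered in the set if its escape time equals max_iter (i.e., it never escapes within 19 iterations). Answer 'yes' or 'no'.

z_0 = 0 + 0i, c = 0.7740 + 0.6400i
Iter 1: z = 0.7740 + 0.6400i, |z|^2 = 1.0087
Iter 2: z = 0.9635 + 1.6307i, |z|^2 = 3.5875
Iter 3: z = -0.9570 + 3.7823i, |z|^2 = 15.2217
Escaped at iteration 3

Answer: no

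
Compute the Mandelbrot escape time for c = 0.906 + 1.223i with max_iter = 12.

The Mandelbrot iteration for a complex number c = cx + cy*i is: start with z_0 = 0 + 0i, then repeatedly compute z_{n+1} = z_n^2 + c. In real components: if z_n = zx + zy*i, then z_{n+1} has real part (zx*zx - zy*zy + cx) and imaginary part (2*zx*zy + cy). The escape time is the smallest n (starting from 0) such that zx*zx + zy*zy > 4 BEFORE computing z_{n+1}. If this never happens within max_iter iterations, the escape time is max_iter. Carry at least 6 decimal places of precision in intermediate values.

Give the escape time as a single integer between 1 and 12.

Answer: 2

Derivation:
z_0 = 0 + 0i, c = 0.9060 + 1.2230i
Iter 1: z = 0.9060 + 1.2230i, |z|^2 = 2.3166
Iter 2: z = 0.2311 + 3.4391i, |z|^2 = 11.8807
Escaped at iteration 2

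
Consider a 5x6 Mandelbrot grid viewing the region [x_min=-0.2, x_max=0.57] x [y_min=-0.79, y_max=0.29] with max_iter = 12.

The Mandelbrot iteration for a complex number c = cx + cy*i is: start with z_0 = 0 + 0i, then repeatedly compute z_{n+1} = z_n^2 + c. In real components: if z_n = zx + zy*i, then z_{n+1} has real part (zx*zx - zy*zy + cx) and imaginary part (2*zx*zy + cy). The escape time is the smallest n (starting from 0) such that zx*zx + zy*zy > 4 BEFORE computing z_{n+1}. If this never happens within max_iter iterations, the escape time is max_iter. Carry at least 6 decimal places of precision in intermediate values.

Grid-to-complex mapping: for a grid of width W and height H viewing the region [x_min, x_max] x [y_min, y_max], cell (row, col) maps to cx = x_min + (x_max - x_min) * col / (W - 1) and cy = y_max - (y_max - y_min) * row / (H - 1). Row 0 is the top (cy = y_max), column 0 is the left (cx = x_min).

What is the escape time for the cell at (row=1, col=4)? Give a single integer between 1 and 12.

Answer: 4

Derivation:
z_0 = 0 + 0i, c = 0.5700 + 0.0740i
Iter 1: z = 0.5700 + 0.0740i, |z|^2 = 0.3304
Iter 2: z = 0.8894 + 0.1584i, |z|^2 = 0.8162
Iter 3: z = 1.3360 + 0.3557i, |z|^2 = 1.9114
Iter 4: z = 2.2284 + 1.0244i, |z|^2 = 6.0151
Escaped at iteration 4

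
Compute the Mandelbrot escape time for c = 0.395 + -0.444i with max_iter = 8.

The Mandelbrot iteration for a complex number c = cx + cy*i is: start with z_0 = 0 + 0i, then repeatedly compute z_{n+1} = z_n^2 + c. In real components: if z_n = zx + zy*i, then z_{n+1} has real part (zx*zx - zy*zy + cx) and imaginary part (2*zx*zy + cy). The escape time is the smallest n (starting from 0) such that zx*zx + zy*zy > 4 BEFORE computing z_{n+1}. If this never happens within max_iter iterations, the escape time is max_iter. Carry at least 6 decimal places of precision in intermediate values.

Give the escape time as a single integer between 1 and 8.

z_0 = 0 + 0i, c = 0.3950 + -0.4440i
Iter 1: z = 0.3950 + -0.4440i, |z|^2 = 0.3532
Iter 2: z = 0.3539 + -0.7948i, |z|^2 = 0.7569
Iter 3: z = -0.1114 + -1.0065i, |z|^2 = 1.0255
Iter 4: z = -0.6057 + -0.2197i, |z|^2 = 0.4151
Iter 5: z = 0.7135 + -0.1778i, |z|^2 = 0.5408
Iter 6: z = 0.8725 + -0.6978i, |z|^2 = 1.2482
Iter 7: z = 0.6694 + -1.6616i, |z|^2 = 3.2091

Answer: 8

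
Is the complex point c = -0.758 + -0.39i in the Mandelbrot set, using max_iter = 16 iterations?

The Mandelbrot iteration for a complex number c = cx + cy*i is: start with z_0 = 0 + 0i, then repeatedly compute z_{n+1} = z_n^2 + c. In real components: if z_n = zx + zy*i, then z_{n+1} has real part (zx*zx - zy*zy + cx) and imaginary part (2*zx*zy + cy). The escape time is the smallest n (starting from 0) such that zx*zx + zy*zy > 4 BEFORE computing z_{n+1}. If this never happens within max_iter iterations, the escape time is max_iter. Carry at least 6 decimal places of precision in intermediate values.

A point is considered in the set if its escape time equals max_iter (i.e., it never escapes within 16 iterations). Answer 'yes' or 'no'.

z_0 = 0 + 0i, c = -0.7580 + -0.3900i
Iter 1: z = -0.7580 + -0.3900i, |z|^2 = 0.7267
Iter 2: z = -0.3355 + 0.2012i, |z|^2 = 0.1531
Iter 3: z = -0.6859 + -0.5250i, |z|^2 = 0.7462
Iter 4: z = -0.5632 + 0.3303i, |z|^2 = 0.4263
Iter 5: z = -0.5499 + -0.7620i, |z|^2 = 0.8830
Iter 6: z = -1.0363 + 0.4480i, |z|^2 = 1.2746
Iter 7: z = 0.1152 + -1.3186i, |z|^2 = 1.7520
Iter 8: z = -2.4835 + -0.6937i, |z|^2 = 6.6490
Escaped at iteration 8

Answer: no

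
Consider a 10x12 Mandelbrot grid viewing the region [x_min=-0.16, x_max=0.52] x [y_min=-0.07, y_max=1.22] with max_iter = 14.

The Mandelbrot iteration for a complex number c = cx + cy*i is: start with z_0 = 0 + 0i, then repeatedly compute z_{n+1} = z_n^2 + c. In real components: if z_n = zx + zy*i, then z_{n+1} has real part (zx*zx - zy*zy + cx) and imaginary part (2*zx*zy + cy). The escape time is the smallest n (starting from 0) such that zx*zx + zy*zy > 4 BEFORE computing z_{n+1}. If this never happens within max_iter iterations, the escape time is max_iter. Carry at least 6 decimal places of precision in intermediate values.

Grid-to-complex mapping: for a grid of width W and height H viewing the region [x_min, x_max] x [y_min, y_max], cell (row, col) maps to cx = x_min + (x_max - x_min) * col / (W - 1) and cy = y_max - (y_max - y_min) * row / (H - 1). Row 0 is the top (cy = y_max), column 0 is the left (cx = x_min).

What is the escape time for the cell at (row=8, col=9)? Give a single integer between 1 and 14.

Answer: 5

Derivation:
z_0 = 0 + 0i, c = 0.5200 + 0.2818i
Iter 1: z = 0.5200 + 0.2818i, |z|^2 = 0.3498
Iter 2: z = 0.7110 + 0.5749i, |z|^2 = 0.8360
Iter 3: z = 0.6950 + 1.0993i, |z|^2 = 1.6915
Iter 4: z = -0.2055 + 1.8098i, |z|^2 = 3.3176
Iter 5: z = -2.7131 + -0.4620i, |z|^2 = 7.5746
Escaped at iteration 5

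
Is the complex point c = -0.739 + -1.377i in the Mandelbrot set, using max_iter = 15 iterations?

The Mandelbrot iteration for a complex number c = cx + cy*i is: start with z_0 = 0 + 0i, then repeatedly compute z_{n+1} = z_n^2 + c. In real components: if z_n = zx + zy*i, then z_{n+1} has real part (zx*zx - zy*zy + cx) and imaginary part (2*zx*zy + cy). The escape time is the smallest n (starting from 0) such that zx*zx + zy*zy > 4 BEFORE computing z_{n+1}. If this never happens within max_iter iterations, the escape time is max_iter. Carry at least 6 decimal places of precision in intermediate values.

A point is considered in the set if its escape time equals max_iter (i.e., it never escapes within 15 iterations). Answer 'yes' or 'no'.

z_0 = 0 + 0i, c = -0.7390 + -1.3770i
Iter 1: z = -0.7390 + -1.3770i, |z|^2 = 2.4423
Iter 2: z = -2.0890 + 0.6582i, |z|^2 = 4.7972
Escaped at iteration 2

Answer: no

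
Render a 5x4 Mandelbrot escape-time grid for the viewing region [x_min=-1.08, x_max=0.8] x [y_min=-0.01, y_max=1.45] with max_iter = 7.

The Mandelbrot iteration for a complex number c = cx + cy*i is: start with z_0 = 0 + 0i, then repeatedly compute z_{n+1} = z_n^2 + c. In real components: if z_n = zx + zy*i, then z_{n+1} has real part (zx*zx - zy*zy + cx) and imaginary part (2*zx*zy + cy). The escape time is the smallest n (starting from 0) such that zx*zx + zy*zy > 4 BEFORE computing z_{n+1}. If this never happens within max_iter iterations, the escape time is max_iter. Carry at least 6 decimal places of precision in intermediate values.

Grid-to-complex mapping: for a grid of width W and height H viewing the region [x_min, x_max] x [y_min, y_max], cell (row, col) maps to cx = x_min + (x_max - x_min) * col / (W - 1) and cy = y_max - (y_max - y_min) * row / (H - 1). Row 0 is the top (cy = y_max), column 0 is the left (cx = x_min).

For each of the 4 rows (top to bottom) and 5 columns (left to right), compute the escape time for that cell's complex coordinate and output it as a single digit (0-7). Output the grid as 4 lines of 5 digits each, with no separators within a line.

Answer: 22222
34732
57773
77773

Derivation:
(row=0, col=0): c = -1.0800 + 1.4500i → escape time 2
(row=0, col=1): c = -0.6100 + 1.4500i → escape time 2
(row=0, col=2): c = -0.1400 + 1.4500i → escape time 2
(row=0, col=3): c = 0.3300 + 1.4500i → escape time 2
(row=0, col=4): c = 0.8000 + 1.4500i → escape time 2
(row=1, col=0): c = -1.0800 + 0.9633i → escape time 3
(row=1, col=1): c = -0.6100 + 0.9633i → escape time 4
(row=1, col=2): c = -0.1400 + 0.9633i → escape time 7
(row=1, col=3): c = 0.3300 + 0.9633i → escape time 3
(row=1, col=4): c = 0.8000 + 0.9633i → escape time 2
(row=2, col=0): c = -1.0800 + 0.4767i → escape time 5
(row=2, col=1): c = -0.6100 + 0.4767i → escape time 7
(row=2, col=2): c = -0.1400 + 0.4767i → escape time 7
(row=2, col=3): c = 0.3300 + 0.4767i → escape time 7
(row=2, col=4): c = 0.8000 + 0.4767i → escape time 3
(row=3, col=0): c = -1.0800 + -0.0100i → escape time 7
(row=3, col=1): c = -0.6100 + -0.0100i → escape time 7
(row=3, col=2): c = -0.1400 + -0.0100i → escape time 7
(row=3, col=3): c = 0.3300 + -0.0100i → escape time 7
(row=3, col=4): c = 0.8000 + -0.0100i → escape time 3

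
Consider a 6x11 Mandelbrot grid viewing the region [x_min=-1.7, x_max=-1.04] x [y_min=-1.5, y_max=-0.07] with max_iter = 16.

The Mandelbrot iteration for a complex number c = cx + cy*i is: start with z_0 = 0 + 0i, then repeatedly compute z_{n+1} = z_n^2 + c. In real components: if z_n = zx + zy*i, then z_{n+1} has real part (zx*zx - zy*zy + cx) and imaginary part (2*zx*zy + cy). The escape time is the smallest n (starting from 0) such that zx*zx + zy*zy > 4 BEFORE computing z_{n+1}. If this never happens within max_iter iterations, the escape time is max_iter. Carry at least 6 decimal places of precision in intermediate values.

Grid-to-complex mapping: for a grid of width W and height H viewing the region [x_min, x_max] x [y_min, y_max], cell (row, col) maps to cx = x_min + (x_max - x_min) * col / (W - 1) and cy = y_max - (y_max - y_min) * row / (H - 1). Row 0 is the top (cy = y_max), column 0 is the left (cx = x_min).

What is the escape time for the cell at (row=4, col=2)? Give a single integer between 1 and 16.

Answer: 3

Derivation:
z_0 = 0 + 0i, c = -1.4360 + -0.6420i
Iter 1: z = -1.4360 + -0.6420i, |z|^2 = 2.4743
Iter 2: z = 0.2139 + 1.2018i, |z|^2 = 1.4901
Iter 3: z = -2.8346 + -0.1278i, |z|^2 = 8.0514
Escaped at iteration 3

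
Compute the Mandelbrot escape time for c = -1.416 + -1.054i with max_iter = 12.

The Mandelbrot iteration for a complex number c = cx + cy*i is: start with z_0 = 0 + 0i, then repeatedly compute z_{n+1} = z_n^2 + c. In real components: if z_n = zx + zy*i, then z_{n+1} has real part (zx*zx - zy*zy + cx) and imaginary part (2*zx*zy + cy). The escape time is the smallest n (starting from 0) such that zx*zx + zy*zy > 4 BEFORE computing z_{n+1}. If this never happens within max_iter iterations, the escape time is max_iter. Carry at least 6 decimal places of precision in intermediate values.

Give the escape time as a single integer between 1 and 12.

Answer: 2

Derivation:
z_0 = 0 + 0i, c = -1.4160 + -1.0540i
Iter 1: z = -1.4160 + -1.0540i, |z|^2 = 3.1160
Iter 2: z = -0.5219 + 1.9309i, |z|^2 = 4.0008
Escaped at iteration 2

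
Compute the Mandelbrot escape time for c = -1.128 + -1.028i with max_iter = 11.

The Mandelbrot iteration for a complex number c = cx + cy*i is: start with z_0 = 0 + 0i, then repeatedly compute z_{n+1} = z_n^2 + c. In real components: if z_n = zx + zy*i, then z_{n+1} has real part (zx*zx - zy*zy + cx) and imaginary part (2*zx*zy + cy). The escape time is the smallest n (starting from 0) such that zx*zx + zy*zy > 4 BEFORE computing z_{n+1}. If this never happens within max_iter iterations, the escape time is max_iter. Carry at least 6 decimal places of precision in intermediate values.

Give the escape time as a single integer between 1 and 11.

Answer: 3

Derivation:
z_0 = 0 + 0i, c = -1.1280 + -1.0280i
Iter 1: z = -1.1280 + -1.0280i, |z|^2 = 2.3292
Iter 2: z = -0.9124 + 1.2912i, |z|^2 = 2.4996
Iter 3: z = -1.9626 + -3.3841i, |z|^2 = 15.3043
Escaped at iteration 3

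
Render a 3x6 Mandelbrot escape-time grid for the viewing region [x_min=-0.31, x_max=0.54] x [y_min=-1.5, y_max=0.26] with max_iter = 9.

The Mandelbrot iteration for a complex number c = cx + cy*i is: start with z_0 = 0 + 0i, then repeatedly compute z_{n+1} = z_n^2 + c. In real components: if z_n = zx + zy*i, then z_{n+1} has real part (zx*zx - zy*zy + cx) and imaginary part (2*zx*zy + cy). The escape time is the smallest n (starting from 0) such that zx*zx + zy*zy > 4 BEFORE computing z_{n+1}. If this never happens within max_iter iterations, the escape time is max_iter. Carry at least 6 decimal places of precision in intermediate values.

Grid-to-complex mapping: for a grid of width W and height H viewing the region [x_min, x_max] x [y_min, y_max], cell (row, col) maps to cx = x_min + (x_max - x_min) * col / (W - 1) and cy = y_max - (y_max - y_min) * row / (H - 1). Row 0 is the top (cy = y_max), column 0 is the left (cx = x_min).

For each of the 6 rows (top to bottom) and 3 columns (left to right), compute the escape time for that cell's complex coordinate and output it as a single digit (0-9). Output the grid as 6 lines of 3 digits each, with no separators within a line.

Answer: 994
994
994
863
432
222

Derivation:
(row=0, col=0): c = -0.3100 + 0.2600i → escape time 9
(row=0, col=1): c = 0.1150 + 0.2600i → escape time 9
(row=0, col=2): c = 0.5400 + 0.2600i → escape time 4
(row=1, col=0): c = -0.3100 + -0.0920i → escape time 9
(row=1, col=1): c = 0.1150 + -0.0920i → escape time 9
(row=1, col=2): c = 0.5400 + -0.0920i → escape time 4
(row=2, col=0): c = -0.3100 + -0.4440i → escape time 9
(row=2, col=1): c = 0.1150 + -0.4440i → escape time 9
(row=2, col=2): c = 0.5400 + -0.4440i → escape time 4
(row=3, col=0): c = -0.3100 + -0.7960i → escape time 8
(row=3, col=1): c = 0.1150 + -0.7960i → escape time 6
(row=3, col=2): c = 0.5400 + -0.7960i → escape time 3
(row=4, col=0): c = -0.3100 + -1.1480i → escape time 4
(row=4, col=1): c = 0.1150 + -1.1480i → escape time 3
(row=4, col=2): c = 0.5400 + -1.1480i → escape time 2
(row=5, col=0): c = -0.3100 + -1.5000i → escape time 2
(row=5, col=1): c = 0.1150 + -1.5000i → escape time 2
(row=5, col=2): c = 0.5400 + -1.5000i → escape time 2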